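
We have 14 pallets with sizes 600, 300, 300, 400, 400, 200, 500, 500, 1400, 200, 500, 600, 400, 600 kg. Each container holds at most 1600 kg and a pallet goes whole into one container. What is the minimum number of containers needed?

5

Total = 1400 + 600 + 600 + 600 + 500 + 500 + 500 + 400 + 400 + 400 + 300 + 300 + 200 + 200 = 6900 kg.
Lower bound: ⌈6900/1600⌉ = 5 containers.
A packing using 5 containers:
  container 1: 1400 + 200 = 1600
  container 2: 600 + 600 + 400 = 1600
  container 3: 600 + 500 + 500 = 1600
  container 4: 500 + 400 + 400 + 300 = 1600
  container 5: 300 + 200 = 500
This matches the lower bound, so 5 is optimal.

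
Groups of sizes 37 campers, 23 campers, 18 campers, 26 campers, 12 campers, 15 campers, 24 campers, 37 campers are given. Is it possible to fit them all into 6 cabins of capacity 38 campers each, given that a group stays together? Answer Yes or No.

A valid assignment using 6 cabins:
  cabin 1: 37 = 37
  cabin 2: 37 = 37
  cabin 3: 26 + 12 = 38
  cabin 4: 24 = 24
  cabin 5: 23 + 15 = 38
  cabin 6: 18 = 18
Every load is within 38 campers, so 6 cabins suffice.

Yes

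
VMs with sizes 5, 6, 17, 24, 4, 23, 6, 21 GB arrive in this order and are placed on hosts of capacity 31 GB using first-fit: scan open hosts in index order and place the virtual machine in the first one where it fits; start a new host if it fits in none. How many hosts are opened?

4

  5 → host 1 (new)  [load 5/31]
  6 → host 1  [load 11/31]
  17 → host 1  [load 28/31]
  24 → host 2 (new)  [load 24/31]
  4 → host 2  [load 28/31]
  23 → host 3 (new)  [load 23/31]
  6 → host 3  [load 29/31]
  21 → host 4 (new)  [load 21/31]
4 hosts opened.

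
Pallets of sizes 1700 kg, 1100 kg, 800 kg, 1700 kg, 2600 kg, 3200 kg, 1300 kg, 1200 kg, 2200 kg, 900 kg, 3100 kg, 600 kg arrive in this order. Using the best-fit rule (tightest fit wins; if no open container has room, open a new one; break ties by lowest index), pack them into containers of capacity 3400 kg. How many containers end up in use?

7

  1700 → container 1 (new)  [load 1700/3400]
  1100 → container 1  [load 2800/3400]
  800 → container 2 (new)  [load 800/3400]
  1700 → container 2  [load 2500/3400]
  2600 → container 3 (new)  [load 2600/3400]
  3200 → container 4 (new)  [load 3200/3400]
  1300 → container 5 (new)  [load 1300/3400]
  1200 → container 5  [load 2500/3400]
  2200 → container 6 (new)  [load 2200/3400]
  900 → container 2  [load 3400/3400]
  3100 → container 7 (new)  [load 3100/3400]
  600 → container 1  [load 3400/3400]
7 containers opened.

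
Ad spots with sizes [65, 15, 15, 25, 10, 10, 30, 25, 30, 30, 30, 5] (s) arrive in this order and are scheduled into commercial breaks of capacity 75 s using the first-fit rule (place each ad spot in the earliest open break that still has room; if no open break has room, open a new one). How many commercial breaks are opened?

5

  65 → break 1 (new)  [load 65/75]
  15 → break 2 (new)  [load 15/75]
  15 → break 2  [load 30/75]
  25 → break 2  [load 55/75]
  10 → break 1  [load 75/75]
  10 → break 2  [load 65/75]
  30 → break 3 (new)  [load 30/75]
  25 → break 3  [load 55/75]
  30 → break 4 (new)  [load 30/75]
  30 → break 4  [load 60/75]
  30 → break 5 (new)  [load 30/75]
  5 → break 2  [load 70/75]
5 commercial breaks opened.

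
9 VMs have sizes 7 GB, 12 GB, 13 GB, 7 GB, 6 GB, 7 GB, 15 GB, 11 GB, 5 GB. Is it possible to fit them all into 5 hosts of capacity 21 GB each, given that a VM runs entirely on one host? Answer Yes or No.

A valid assignment using 5 hosts:
  host 1: 15 + 6 = 21
  host 2: 13 + 7 = 20
  host 3: 12 + 7 = 19
  host 4: 11 + 7 = 18
  host 5: 5 = 5
Every load is within 21 GB, so 5 hosts suffice.

Yes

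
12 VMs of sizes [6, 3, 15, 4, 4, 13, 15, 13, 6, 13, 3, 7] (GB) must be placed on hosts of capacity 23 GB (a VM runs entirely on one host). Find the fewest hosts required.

5

Total = 15 + 15 + 13 + 13 + 13 + 7 + 6 + 6 + 4 + 4 + 3 + 3 = 102 GB.
Lower bound: ⌈102/23⌉ = 5 hosts.
A packing using 5 hosts:
  host 1: 15 + 7 = 22
  host 2: 15 + 6 = 21
  host 3: 13 + 6 + 4 = 23
  host 4: 13 + 4 + 3 + 3 = 23
  host 5: 13 = 13
This matches the lower bound, so 5 is optimal.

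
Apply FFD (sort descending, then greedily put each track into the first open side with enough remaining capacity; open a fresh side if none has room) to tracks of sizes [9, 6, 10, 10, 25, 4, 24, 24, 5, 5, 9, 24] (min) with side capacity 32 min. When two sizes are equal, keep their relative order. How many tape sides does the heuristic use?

Sorted descending: 25, 24, 24, 24, 10, 10, 9, 9, 6, 5, 5, 4.
  25 → side 1 (new)  [load 25/32]
  24 → side 2 (new)  [load 24/32]
  24 → side 3 (new)  [load 24/32]
  24 → side 4 (new)  [load 24/32]
  10 → side 5 (new)  [load 10/32]
  10 → side 5  [load 20/32]
  9 → side 5  [load 29/32]
  9 → side 6 (new)  [load 9/32]
  6 → side 1  [load 31/32]
  5 → side 2  [load 29/32]
  5 → side 3  [load 29/32]
  4 → side 4  [load 28/32]
6 tape sides opened.

6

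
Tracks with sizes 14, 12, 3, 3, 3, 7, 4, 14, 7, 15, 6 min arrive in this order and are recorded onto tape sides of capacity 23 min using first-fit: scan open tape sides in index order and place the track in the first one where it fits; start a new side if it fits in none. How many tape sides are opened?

  14 → side 1 (new)  [load 14/23]
  12 → side 2 (new)  [load 12/23]
  3 → side 1  [load 17/23]
  3 → side 1  [load 20/23]
  3 → side 1  [load 23/23]
  7 → side 2  [load 19/23]
  4 → side 2  [load 23/23]
  14 → side 3 (new)  [load 14/23]
  7 → side 3  [load 21/23]
  15 → side 4 (new)  [load 15/23]
  6 → side 4  [load 21/23]
4 tape sides opened.

4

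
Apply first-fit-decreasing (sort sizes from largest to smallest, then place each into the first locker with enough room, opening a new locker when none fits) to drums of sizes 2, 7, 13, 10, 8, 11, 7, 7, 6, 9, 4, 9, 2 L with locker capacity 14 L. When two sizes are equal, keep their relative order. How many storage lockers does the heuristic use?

8

Sorted descending: 13, 11, 10, 9, 9, 8, 7, 7, 7, 6, 4, 2, 2.
  13 → locker 1 (new)  [load 13/14]
  11 → locker 2 (new)  [load 11/14]
  10 → locker 3 (new)  [load 10/14]
  9 → locker 4 (new)  [load 9/14]
  9 → locker 5 (new)  [load 9/14]
  8 → locker 6 (new)  [load 8/14]
  7 → locker 7 (new)  [load 7/14]
  7 → locker 7  [load 14/14]
  7 → locker 8 (new)  [load 7/14]
  6 → locker 6  [load 14/14]
  4 → locker 3  [load 14/14]
  2 → locker 2  [load 13/14]
  2 → locker 4  [load 11/14]
8 storage lockers opened.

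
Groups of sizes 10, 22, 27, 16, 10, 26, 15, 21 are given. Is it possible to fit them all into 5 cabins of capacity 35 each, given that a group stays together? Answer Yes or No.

Yes

A valid assignment using 5 cabins:
  cabin 1: 27 = 27
  cabin 2: 26 = 26
  cabin 3: 22 + 10 = 32
  cabin 4: 21 + 10 = 31
  cabin 5: 16 + 15 = 31
Every load is within 35, so 5 cabins suffice.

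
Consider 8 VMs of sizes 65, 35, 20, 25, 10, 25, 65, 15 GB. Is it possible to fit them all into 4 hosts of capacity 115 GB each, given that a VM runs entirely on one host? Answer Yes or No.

Yes

A valid assignment using 3 hosts:
  host 1: 65 + 35 + 15 = 115
  host 2: 65 + 25 + 25 = 115
  host 3: 20 + 10 = 30
That uses only 3 ≤ 4, so 4 hosts are enough.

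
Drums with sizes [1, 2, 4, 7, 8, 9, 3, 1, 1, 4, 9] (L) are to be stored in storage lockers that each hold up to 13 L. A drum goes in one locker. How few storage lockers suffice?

Total = 9 + 9 + 8 + 7 + 4 + 4 + 3 + 2 + 1 + 1 + 1 = 49 L.
Lower bound: ⌈49/13⌉ = 4 storage lockers.
A packing using 4 storage lockers:
  locker 1: 9 + 4 = 13
  locker 2: 9 + 4 = 13
  locker 3: 8 + 3 + 2 = 13
  locker 4: 7 + 1 + 1 + 1 = 10
This matches the lower bound, so 4 is optimal.

4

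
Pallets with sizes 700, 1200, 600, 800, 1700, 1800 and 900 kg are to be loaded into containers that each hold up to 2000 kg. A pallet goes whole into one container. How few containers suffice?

5

Total = 1800 + 1700 + 1200 + 900 + 800 + 700 + 600 = 7700 kg.
Lower bound: ⌈7700/2000⌉ = 4 containers.
A packing using 5 containers:
  container 1: 1800 = 1800
  container 2: 1700 = 1700
  container 3: 1200 + 800 = 2000
  container 4: 900 + 700 = 1600
  container 5: 600 = 600
No arrangement into 4 containers stays within capacity, so 5 is optimal.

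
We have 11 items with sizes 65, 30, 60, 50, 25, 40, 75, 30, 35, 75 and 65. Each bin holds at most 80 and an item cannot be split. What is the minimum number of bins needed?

8

Total = 75 + 75 + 65 + 65 + 60 + 50 + 40 + 35 + 30 + 30 + 25 = 550.
Lower bound: ⌈550/80⌉ = 7 bins.
A packing using 8 bins:
  bin 1: 75 = 75
  bin 2: 75 = 75
  bin 3: 65 = 65
  bin 4: 65 = 65
  bin 5: 60 = 60
  bin 6: 50 + 30 = 80
  bin 7: 40 + 35 = 75
  bin 8: 30 + 25 = 55
No arrangement into 7 bins stays within capacity, so 8 is optimal.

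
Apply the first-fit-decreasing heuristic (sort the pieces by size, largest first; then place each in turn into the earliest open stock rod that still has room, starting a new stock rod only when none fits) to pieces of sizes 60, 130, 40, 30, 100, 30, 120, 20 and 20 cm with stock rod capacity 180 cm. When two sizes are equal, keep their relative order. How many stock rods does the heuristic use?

Sorted descending: 130, 120, 100, 60, 40, 30, 30, 20, 20.
  130 → stock rod 1 (new)  [load 130/180]
  120 → stock rod 2 (new)  [load 120/180]
  100 → stock rod 3 (new)  [load 100/180]
  60 → stock rod 2  [load 180/180]
  40 → stock rod 1  [load 170/180]
  30 → stock rod 3  [load 130/180]
  30 → stock rod 3  [load 160/180]
  20 → stock rod 3  [load 180/180]
  20 → stock rod 4 (new)  [load 20/180]
4 stock rods opened.

4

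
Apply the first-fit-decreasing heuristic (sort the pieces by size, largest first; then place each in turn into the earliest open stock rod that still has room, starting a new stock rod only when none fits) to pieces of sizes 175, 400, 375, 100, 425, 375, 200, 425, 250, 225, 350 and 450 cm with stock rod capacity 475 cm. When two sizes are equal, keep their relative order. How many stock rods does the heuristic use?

9

Sorted descending: 450, 425, 425, 400, 375, 375, 350, 250, 225, 200, 175, 100.
  450 → stock rod 1 (new)  [load 450/475]
  425 → stock rod 2 (new)  [load 425/475]
  425 → stock rod 3 (new)  [load 425/475]
  400 → stock rod 4 (new)  [load 400/475]
  375 → stock rod 5 (new)  [load 375/475]
  375 → stock rod 6 (new)  [load 375/475]
  350 → stock rod 7 (new)  [load 350/475]
  250 → stock rod 8 (new)  [load 250/475]
  225 → stock rod 8  [load 475/475]
  200 → stock rod 9 (new)  [load 200/475]
  175 → stock rod 9  [load 375/475]
  100 → stock rod 5  [load 475/475]
9 stock rods opened.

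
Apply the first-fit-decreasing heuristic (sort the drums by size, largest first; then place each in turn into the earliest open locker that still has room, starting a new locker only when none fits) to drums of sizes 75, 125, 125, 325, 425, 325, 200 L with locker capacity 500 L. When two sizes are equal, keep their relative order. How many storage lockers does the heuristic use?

Sorted descending: 425, 325, 325, 200, 125, 125, 75.
  425 → locker 1 (new)  [load 425/500]
  325 → locker 2 (new)  [load 325/500]
  325 → locker 3 (new)  [load 325/500]
  200 → locker 4 (new)  [load 200/500]
  125 → locker 2  [load 450/500]
  125 → locker 3  [load 450/500]
  75 → locker 1  [load 500/500]
4 storage lockers opened.

4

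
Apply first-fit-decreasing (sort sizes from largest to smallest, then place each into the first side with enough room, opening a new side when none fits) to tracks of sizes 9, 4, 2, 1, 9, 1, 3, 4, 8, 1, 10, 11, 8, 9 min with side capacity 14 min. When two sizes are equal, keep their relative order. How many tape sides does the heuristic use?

7

Sorted descending: 11, 10, 9, 9, 9, 8, 8, 4, 4, 3, 2, 1, 1, 1.
  11 → side 1 (new)  [load 11/14]
  10 → side 2 (new)  [load 10/14]
  9 → side 3 (new)  [load 9/14]
  9 → side 4 (new)  [load 9/14]
  9 → side 5 (new)  [load 9/14]
  8 → side 6 (new)  [load 8/14]
  8 → side 7 (new)  [load 8/14]
  4 → side 2  [load 14/14]
  4 → side 3  [load 13/14]
  3 → side 1  [load 14/14]
  2 → side 4  [load 11/14]
  1 → side 3  [load 14/14]
  1 → side 4  [load 12/14]
  1 → side 4  [load 13/14]
7 tape sides opened.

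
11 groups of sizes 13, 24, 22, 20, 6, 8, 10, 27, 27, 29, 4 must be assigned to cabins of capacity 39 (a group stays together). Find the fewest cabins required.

6

Total = 29 + 27 + 27 + 24 + 22 + 20 + 13 + 10 + 8 + 6 + 4 = 190.
Lower bound: ⌈190/39⌉ = 5 cabins.
Also, 6 groups each exceed 39/2, and no two of those can share a cabin, so at least 6 cabins are needed.
A packing using 6 cabins:
  cabin 1: 29 + 10 = 39
  cabin 2: 27 + 8 + 4 = 39
  cabin 3: 27 + 6 = 33
  cabin 4: 24 + 13 = 37
  cabin 5: 22 = 22
  cabin 6: 20 = 20
This matches the lower bound, so 6 is optimal.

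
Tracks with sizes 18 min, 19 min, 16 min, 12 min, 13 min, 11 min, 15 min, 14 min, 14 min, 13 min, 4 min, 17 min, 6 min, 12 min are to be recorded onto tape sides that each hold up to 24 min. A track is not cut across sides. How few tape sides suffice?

10

Total = 19 + 18 + 17 + 16 + 15 + 14 + 14 + 13 + 13 + 12 + 12 + 11 + 6 + 4 = 184 min.
Lower bound: ⌈184/24⌉ = 8 tape sides.
Also, 9 tracks each exceed 12 min, and no two of those can share a side, so at least 9 tape sides are needed.
A packing using 10 tape sides:
  side 1: 19 + 4 = 23
  side 2: 18 + 6 = 24
  side 3: 17 = 17
  side 4: 16 = 16
  side 5: 15 = 15
  side 6: 14 = 14
  side 7: 14 = 14
  side 8: 13 + 11 = 24
  side 9: 13 = 13
  side 10: 12 + 12 = 24
No arrangement into 9 tape sides stays within capacity, so 10 is optimal.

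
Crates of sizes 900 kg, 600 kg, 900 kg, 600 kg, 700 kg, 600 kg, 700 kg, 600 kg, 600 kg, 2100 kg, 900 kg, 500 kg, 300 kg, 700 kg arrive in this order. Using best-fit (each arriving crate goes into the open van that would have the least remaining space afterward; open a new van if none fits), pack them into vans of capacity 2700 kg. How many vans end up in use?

5

  900 → van 1 (new)  [load 900/2700]
  600 → van 1  [load 1500/2700]
  900 → van 1  [load 2400/2700]
  600 → van 2 (new)  [load 600/2700]
  700 → van 2  [load 1300/2700]
  600 → van 2  [load 1900/2700]
  700 → van 2  [load 2600/2700]
  600 → van 3 (new)  [load 600/2700]
  600 → van 3  [load 1200/2700]
  2100 → van 4 (new)  [load 2100/2700]
  900 → van 3  [load 2100/2700]
  500 → van 3  [load 2600/2700]
  300 → van 1  [load 2700/2700]
  700 → van 5 (new)  [load 700/2700]
5 vans opened.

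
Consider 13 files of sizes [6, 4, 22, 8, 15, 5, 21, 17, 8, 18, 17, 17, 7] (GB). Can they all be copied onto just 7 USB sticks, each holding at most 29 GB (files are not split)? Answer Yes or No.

A valid assignment using 7 USB sticks:
  USB stick 1: 22 + 7 = 29
  USB stick 2: 21 + 8 = 29
  USB stick 3: 18 + 8 = 26
  USB stick 4: 17 + 6 + 5 = 28
  USB stick 5: 17 + 4 = 21
  USB stick 6: 17 = 17
  USB stick 7: 15 = 15
Every load is within 29 GB, so 7 USB sticks suffice.

Yes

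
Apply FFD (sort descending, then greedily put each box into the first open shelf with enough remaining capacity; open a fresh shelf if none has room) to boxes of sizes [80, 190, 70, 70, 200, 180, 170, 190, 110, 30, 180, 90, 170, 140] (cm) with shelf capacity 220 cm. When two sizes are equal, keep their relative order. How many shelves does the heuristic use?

10

Sorted descending: 200, 190, 190, 180, 180, 170, 170, 140, 110, 90, 80, 70, 70, 30.
  200 → shelf 1 (new)  [load 200/220]
  190 → shelf 2 (new)  [load 190/220]
  190 → shelf 3 (new)  [load 190/220]
  180 → shelf 4 (new)  [load 180/220]
  180 → shelf 5 (new)  [load 180/220]
  170 → shelf 6 (new)  [load 170/220]
  170 → shelf 7 (new)  [load 170/220]
  140 → shelf 8 (new)  [load 140/220]
  110 → shelf 9 (new)  [load 110/220]
  90 → shelf 9  [load 200/220]
  80 → shelf 8  [load 220/220]
  70 → shelf 10 (new)  [load 70/220]
  70 → shelf 10  [load 140/220]
  30 → shelf 2  [load 220/220]
10 shelves opened.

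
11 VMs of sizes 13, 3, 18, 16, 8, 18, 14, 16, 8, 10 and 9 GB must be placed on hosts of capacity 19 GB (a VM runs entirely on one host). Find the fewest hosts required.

Total = 18 + 18 + 16 + 16 + 14 + 13 + 10 + 9 + 8 + 8 + 3 = 133 GB.
Lower bound: ⌈133/19⌉ = 7 hosts.
A packing using 8 hosts:
  host 1: 18 = 18
  host 2: 18 = 18
  host 3: 16 + 3 = 19
  host 4: 16 = 16
  host 5: 14 = 14
  host 6: 13 = 13
  host 7: 10 + 9 = 19
  host 8: 8 + 8 = 16
No arrangement into 7 hosts stays within capacity, so 8 is optimal.

8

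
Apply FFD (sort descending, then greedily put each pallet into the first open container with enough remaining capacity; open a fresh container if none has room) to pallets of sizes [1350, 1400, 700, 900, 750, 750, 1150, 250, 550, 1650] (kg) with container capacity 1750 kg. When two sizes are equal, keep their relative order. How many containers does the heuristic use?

Sorted descending: 1650, 1400, 1350, 1150, 900, 750, 750, 700, 550, 250.
  1650 → container 1 (new)  [load 1650/1750]
  1400 → container 2 (new)  [load 1400/1750]
  1350 → container 3 (new)  [load 1350/1750]
  1150 → container 4 (new)  [load 1150/1750]
  900 → container 5 (new)  [load 900/1750]
  750 → container 5  [load 1650/1750]
  750 → container 6 (new)  [load 750/1750]
  700 → container 6  [load 1450/1750]
  550 → container 4  [load 1700/1750]
  250 → container 2  [load 1650/1750]
6 containers opened.

6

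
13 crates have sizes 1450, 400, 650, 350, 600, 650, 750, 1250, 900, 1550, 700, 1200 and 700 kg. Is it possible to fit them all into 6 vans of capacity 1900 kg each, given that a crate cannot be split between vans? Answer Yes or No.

No

Total = 11150 kg; ⌈11150/1900⌉ = 6.
The bound of 6 does not rule out 6, but exhaustive search shows no assignment into 6 vans of capacity 1900 kg exists — the minimum is 7.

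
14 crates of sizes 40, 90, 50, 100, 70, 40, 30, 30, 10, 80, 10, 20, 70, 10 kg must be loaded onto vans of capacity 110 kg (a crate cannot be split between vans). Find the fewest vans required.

6

Total = 100 + 90 + 80 + 70 + 70 + 50 + 40 + 40 + 30 + 30 + 20 + 10 + 10 + 10 = 650 kg.
Lower bound: ⌈650/110⌉ = 6 vans.
A packing using 6 vans:
  van 1: 100 + 10 = 110
  van 2: 90 + 20 = 110
  van 3: 80 + 30 = 110
  van 4: 70 + 40 = 110
  van 5: 70 + 40 = 110
  van 6: 50 + 30 + 10 + 10 = 100
This matches the lower bound, so 6 is optimal.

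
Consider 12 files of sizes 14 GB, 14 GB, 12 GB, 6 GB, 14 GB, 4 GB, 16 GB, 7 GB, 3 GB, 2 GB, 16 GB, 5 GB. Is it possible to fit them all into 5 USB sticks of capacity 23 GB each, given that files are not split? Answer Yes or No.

No

Total = 113 GB; ⌈113/23⌉ = 5.
6 files each exceed half the capacity and cannot share a USB stick, forcing at least 6 USB sticks.
At least 6 USB sticks are required, but only 5 are allowed.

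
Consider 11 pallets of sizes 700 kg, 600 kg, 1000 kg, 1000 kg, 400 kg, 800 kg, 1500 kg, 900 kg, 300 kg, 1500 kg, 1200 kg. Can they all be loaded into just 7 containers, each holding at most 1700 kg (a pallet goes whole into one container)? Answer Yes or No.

Yes

A valid assignment using 7 containers:
  container 1: 1500 = 1500
  container 2: 1500 = 1500
  container 3: 1200 + 400 = 1600
  container 4: 1000 + 700 = 1700
  container 5: 1000 + 600 = 1600
  container 6: 900 + 800 = 1700
  container 7: 300 = 300
Every load is within 1700 kg, so 7 containers suffice.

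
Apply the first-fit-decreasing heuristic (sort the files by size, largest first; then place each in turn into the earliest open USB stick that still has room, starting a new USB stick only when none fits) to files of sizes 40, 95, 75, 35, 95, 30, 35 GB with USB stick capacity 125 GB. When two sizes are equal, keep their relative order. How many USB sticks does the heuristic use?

4

Sorted descending: 95, 95, 75, 40, 35, 35, 30.
  95 → USB stick 1 (new)  [load 95/125]
  95 → USB stick 2 (new)  [load 95/125]
  75 → USB stick 3 (new)  [load 75/125]
  40 → USB stick 3  [load 115/125]
  35 → USB stick 4 (new)  [load 35/125]
  35 → USB stick 4  [load 70/125]
  30 → USB stick 1  [load 125/125]
4 USB sticks opened.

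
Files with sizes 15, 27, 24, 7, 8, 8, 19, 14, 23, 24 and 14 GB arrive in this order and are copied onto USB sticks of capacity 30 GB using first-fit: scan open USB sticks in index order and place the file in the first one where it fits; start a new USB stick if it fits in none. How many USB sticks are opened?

7

  15 → USB stick 1 (new)  [load 15/30]
  27 → USB stick 2 (new)  [load 27/30]
  24 → USB stick 3 (new)  [load 24/30]
  7 → USB stick 1  [load 22/30]
  8 → USB stick 1  [load 30/30]
  8 → USB stick 4 (new)  [load 8/30]
  19 → USB stick 4  [load 27/30]
  14 → USB stick 5 (new)  [load 14/30]
  23 → USB stick 6 (new)  [load 23/30]
  24 → USB stick 7 (new)  [load 24/30]
  14 → USB stick 5  [load 28/30]
7 USB sticks opened.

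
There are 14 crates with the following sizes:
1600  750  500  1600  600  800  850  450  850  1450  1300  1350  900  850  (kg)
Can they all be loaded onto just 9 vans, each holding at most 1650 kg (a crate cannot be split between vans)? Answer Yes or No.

Total = 13850 kg; ⌈13850/1650⌉ = 9.
The bound of 9 does not rule out 9, but exhaustive search shows no assignment into 9 vans of capacity 1650 kg exists — the minimum is 10.

No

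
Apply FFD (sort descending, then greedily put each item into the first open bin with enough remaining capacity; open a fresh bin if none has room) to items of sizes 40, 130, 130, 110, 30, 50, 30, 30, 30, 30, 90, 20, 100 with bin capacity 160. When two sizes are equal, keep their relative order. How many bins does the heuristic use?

6

Sorted descending: 130, 130, 110, 100, 90, 50, 40, 30, 30, 30, 30, 30, 20.
  130 → bin 1 (new)  [load 130/160]
  130 → bin 2 (new)  [load 130/160]
  110 → bin 3 (new)  [load 110/160]
  100 → bin 4 (new)  [load 100/160]
  90 → bin 5 (new)  [load 90/160]
  50 → bin 3  [load 160/160]
  40 → bin 4  [load 140/160]
  30 → bin 1  [load 160/160]
  30 → bin 2  [load 160/160]
  30 → bin 5  [load 120/160]
  30 → bin 5  [load 150/160]
  30 → bin 6 (new)  [load 30/160]
  20 → bin 4  [load 160/160]
6 bins opened.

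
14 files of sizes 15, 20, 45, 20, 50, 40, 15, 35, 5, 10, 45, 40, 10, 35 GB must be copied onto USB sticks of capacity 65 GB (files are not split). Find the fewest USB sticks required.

Total = 50 + 45 + 45 + 40 + 40 + 35 + 35 + 20 + 20 + 15 + 15 + 10 + 10 + 5 = 385 GB.
Lower bound: ⌈385/65⌉ = 6 USB sticks.
Also, 7 files each exceed 65/2 GB, and no two of those can share a USB stick, so at least 7 USB sticks are needed.
A packing using 7 USB sticks:
  USB stick 1: 50 + 15 = 65
  USB stick 2: 45 + 20 = 65
  USB stick 3: 45 + 20 = 65
  USB stick 4: 40 + 15 + 10 = 65
  USB stick 5: 40 + 10 + 5 = 55
  USB stick 6: 35 = 35
  USB stick 7: 35 = 35
This matches the lower bound, so 7 is optimal.

7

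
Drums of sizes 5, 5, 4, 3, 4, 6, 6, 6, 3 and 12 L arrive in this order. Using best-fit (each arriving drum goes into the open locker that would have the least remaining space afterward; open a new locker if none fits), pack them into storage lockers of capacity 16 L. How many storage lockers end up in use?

4

  5 → locker 1 (new)  [load 5/16]
  5 → locker 1  [load 10/16]
  4 → locker 1  [load 14/16]
  3 → locker 2 (new)  [load 3/16]
  4 → locker 2  [load 7/16]
  6 → locker 2  [load 13/16]
  6 → locker 3 (new)  [load 6/16]
  6 → locker 3  [load 12/16]
  3 → locker 2  [load 16/16]
  12 → locker 4 (new)  [load 12/16]
4 storage lockers opened.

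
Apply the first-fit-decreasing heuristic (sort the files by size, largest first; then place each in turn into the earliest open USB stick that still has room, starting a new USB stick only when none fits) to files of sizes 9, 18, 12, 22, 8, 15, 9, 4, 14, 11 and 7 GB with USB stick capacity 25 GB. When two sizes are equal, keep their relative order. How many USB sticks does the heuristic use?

Sorted descending: 22, 18, 15, 14, 12, 11, 9, 9, 8, 7, 4.
  22 → USB stick 1 (new)  [load 22/25]
  18 → USB stick 2 (new)  [load 18/25]
  15 → USB stick 3 (new)  [load 15/25]
  14 → USB stick 4 (new)  [load 14/25]
  12 → USB stick 5 (new)  [load 12/25]
  11 → USB stick 4  [load 25/25]
  9 → USB stick 3  [load 24/25]
  9 → USB stick 5  [load 21/25]
  8 → USB stick 6 (new)  [load 8/25]
  7 → USB stick 2  [load 25/25]
  4 → USB stick 5  [load 25/25]
6 USB sticks opened.

6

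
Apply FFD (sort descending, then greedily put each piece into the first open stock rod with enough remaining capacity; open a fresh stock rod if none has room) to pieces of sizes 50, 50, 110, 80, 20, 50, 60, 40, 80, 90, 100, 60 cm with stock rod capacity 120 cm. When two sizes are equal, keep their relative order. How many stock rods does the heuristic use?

Sorted descending: 110, 100, 90, 80, 80, 60, 60, 50, 50, 50, 40, 20.
  110 → stock rod 1 (new)  [load 110/120]
  100 → stock rod 2 (new)  [load 100/120]
  90 → stock rod 3 (new)  [load 90/120]
  80 → stock rod 4 (new)  [load 80/120]
  80 → stock rod 5 (new)  [load 80/120]
  60 → stock rod 6 (new)  [load 60/120]
  60 → stock rod 6  [load 120/120]
  50 → stock rod 7 (new)  [load 50/120]
  50 → stock rod 7  [load 100/120]
  50 → stock rod 8 (new)  [load 50/120]
  40 → stock rod 4  [load 120/120]
  20 → stock rod 2  [load 120/120]
8 stock rods opened.

8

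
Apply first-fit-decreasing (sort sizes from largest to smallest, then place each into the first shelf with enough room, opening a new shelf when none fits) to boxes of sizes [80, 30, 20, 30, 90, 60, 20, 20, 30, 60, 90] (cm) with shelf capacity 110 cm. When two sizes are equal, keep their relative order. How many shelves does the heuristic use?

5

Sorted descending: 90, 90, 80, 60, 60, 30, 30, 30, 20, 20, 20.
  90 → shelf 1 (new)  [load 90/110]
  90 → shelf 2 (new)  [load 90/110]
  80 → shelf 3 (new)  [load 80/110]
  60 → shelf 4 (new)  [load 60/110]
  60 → shelf 5 (new)  [load 60/110]
  30 → shelf 3  [load 110/110]
  30 → shelf 4  [load 90/110]
  30 → shelf 5  [load 90/110]
  20 → shelf 1  [load 110/110]
  20 → shelf 2  [load 110/110]
  20 → shelf 4  [load 110/110]
5 shelves opened.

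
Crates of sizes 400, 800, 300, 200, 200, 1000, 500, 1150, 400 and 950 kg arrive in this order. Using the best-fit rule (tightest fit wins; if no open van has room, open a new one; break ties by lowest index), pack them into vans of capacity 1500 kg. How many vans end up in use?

  400 → van 1 (new)  [load 400/1500]
  800 → van 1  [load 1200/1500]
  300 → van 1  [load 1500/1500]
  200 → van 2 (new)  [load 200/1500]
  200 → van 2  [load 400/1500]
  1000 → van 2  [load 1400/1500]
  500 → van 3 (new)  [load 500/1500]
  1150 → van 4 (new)  [load 1150/1500]
  400 → van 3  [load 900/1500]
  950 → van 5 (new)  [load 950/1500]
5 vans opened.

5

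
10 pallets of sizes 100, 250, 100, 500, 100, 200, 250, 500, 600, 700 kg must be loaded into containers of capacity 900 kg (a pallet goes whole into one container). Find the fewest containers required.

4

Total = 700 + 600 + 500 + 500 + 250 + 250 + 200 + 100 + 100 + 100 = 3300 kg.
Lower bound: ⌈3300/900⌉ = 4 containers.
A packing using 4 containers:
  container 1: 700 + 200 = 900
  container 2: 600 + 250 = 850
  container 3: 500 + 250 + 100 = 850
  container 4: 500 + 100 + 100 = 700
This matches the lower bound, so 4 is optimal.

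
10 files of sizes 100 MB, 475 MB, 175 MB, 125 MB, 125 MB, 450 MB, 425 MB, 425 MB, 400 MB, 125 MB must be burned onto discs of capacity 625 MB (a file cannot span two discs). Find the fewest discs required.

Total = 475 + 450 + 425 + 425 + 400 + 175 + 125 + 125 + 125 + 100 = 2825 MB.
Lower bound: ⌈2825/625⌉ = 5 discs.
A packing using 5 discs:
  disc 1: 475 + 125 = 600
  disc 2: 450 + 175 = 625
  disc 3: 425 + 125 = 550
  disc 4: 425 + 125 = 550
  disc 5: 400 + 100 = 500
This matches the lower bound, so 5 is optimal.

5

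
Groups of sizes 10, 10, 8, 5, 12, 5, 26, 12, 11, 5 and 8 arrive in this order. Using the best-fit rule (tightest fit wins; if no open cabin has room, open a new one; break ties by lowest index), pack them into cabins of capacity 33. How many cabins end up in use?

  10 → cabin 1 (new)  [load 10/33]
  10 → cabin 1  [load 20/33]
  8 → cabin 1  [load 28/33]
  5 → cabin 1  [load 33/33]
  12 → cabin 2 (new)  [load 12/33]
  5 → cabin 2  [load 17/33]
  26 → cabin 3 (new)  [load 26/33]
  12 → cabin 2  [load 29/33]
  11 → cabin 4 (new)  [load 11/33]
  5 → cabin 3  [load 31/33]
  8 → cabin 4  [load 19/33]
4 cabins opened.

4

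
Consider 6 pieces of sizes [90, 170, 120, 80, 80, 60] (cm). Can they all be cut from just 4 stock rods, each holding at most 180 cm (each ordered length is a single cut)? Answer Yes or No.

A valid assignment using 4 stock rods:
  stock rod 1: 170 = 170
  stock rod 2: 120 + 60 = 180
  stock rod 3: 90 + 80 = 170
  stock rod 4: 80 = 80
Every load is within 180 cm, so 4 stock rods suffice.

Yes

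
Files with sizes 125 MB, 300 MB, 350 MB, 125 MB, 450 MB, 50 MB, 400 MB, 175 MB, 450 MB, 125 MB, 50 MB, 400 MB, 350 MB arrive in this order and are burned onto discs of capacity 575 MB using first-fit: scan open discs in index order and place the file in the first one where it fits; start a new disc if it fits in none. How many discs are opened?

  125 → disc 1 (new)  [load 125/575]
  300 → disc 1  [load 425/575]
  350 → disc 2 (new)  [load 350/575]
  125 → disc 1  [load 550/575]
  450 → disc 3 (new)  [load 450/575]
  50 → disc 2  [load 400/575]
  400 → disc 4 (new)  [load 400/575]
  175 → disc 2  [load 575/575]
  450 → disc 5 (new)  [load 450/575]
  125 → disc 3  [load 575/575]
  50 → disc 4  [load 450/575]
  400 → disc 6 (new)  [load 400/575]
  350 → disc 7 (new)  [load 350/575]
7 discs opened.

7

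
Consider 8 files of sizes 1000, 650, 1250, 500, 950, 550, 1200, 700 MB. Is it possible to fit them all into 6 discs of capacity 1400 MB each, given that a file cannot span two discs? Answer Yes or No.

Yes

A valid assignment using 6 discs:
  disc 1: 1250 = 1250
  disc 2: 1200 = 1200
  disc 3: 1000 = 1000
  disc 4: 950 = 950
  disc 5: 700 + 650 = 1350
  disc 6: 550 + 500 = 1050
Every load is within 1400 MB, so 6 discs suffice.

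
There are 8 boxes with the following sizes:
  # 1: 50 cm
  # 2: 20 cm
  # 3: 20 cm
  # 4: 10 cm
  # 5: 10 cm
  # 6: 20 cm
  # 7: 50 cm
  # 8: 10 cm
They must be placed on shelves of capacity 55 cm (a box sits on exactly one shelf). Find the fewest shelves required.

Total = 50 + 50 + 20 + 20 + 20 + 10 + 10 + 10 = 190 cm.
Lower bound: ⌈190/55⌉ = 4 shelves.
A packing using 4 shelves:
  shelf 1: 50 = 50
  shelf 2: 50 = 50
  shelf 3: 20 + 20 + 10 = 50
  shelf 4: 20 + 10 + 10 = 40
This matches the lower bound, so 4 is optimal.

4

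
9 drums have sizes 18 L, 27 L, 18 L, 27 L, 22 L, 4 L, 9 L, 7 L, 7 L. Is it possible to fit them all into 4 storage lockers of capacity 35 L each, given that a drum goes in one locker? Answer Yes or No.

Total = 139 L; ⌈139/35⌉ = 4.
5 drums each exceed half the capacity and cannot share a locker, forcing at least 5 storage lockers.
At least 5 storage lockers are required, but only 4 are allowed.

No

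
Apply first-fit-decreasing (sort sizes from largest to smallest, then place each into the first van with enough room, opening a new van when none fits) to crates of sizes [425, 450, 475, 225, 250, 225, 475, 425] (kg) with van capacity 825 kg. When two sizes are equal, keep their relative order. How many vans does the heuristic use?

Sorted descending: 475, 475, 450, 425, 425, 250, 225, 225.
  475 → van 1 (new)  [load 475/825]
  475 → van 2 (new)  [load 475/825]
  450 → van 3 (new)  [load 450/825]
  425 → van 4 (new)  [load 425/825]
  425 → van 5 (new)  [load 425/825]
  250 → van 1  [load 725/825]
  225 → van 2  [load 700/825]
  225 → van 3  [load 675/825]
5 vans opened.

5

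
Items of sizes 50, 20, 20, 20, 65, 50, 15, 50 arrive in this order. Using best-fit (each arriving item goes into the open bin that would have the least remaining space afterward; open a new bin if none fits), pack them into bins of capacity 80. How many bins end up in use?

5

  50 → bin 1 (new)  [load 50/80]
  20 → bin 1  [load 70/80]
  20 → bin 2 (new)  [load 20/80]
  20 → bin 2  [load 40/80]
  65 → bin 3 (new)  [load 65/80]
  50 → bin 4 (new)  [load 50/80]
  15 → bin 3  [load 80/80]
  50 → bin 5 (new)  [load 50/80]
5 bins opened.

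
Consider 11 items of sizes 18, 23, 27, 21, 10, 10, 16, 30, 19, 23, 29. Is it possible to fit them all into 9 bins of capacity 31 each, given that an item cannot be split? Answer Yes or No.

A valid assignment using 9 bins:
  bin 1: 30 = 30
  bin 2: 29 = 29
  bin 3: 27 = 27
  bin 4: 23 = 23
  bin 5: 23 = 23
  bin 6: 21 + 10 = 31
  bin 7: 19 + 10 = 29
  bin 8: 18 = 18
  bin 9: 16 = 16
Every load is within 31, so 9 bins suffice.

Yes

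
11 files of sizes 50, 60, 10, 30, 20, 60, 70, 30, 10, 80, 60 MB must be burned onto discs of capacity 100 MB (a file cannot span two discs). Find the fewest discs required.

6

Total = 80 + 70 + 60 + 60 + 60 + 50 + 30 + 30 + 20 + 10 + 10 = 480 MB.
Lower bound: ⌈480/100⌉ = 5 discs.
A packing using 6 discs:
  disc 1: 80 + 20 = 100
  disc 2: 70 + 30 = 100
  disc 3: 60 + 30 + 10 = 100
  disc 4: 60 + 10 = 70
  disc 5: 60 = 60
  disc 6: 50 = 50
No arrangement into 5 discs stays within capacity, so 6 is optimal.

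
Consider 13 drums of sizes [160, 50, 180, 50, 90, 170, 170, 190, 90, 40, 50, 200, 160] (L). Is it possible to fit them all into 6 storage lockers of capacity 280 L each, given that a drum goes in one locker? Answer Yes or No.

Total = 1600 L; ⌈1600/280⌉ = 6.
7 drums each exceed half the capacity and cannot share a locker, forcing at least 7 storage lockers.
At least 7 storage lockers are required, but only 6 are allowed.

No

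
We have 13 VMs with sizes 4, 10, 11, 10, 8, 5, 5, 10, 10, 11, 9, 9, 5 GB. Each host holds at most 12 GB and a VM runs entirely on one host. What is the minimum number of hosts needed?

11

Total = 11 + 11 + 10 + 10 + 10 + 10 + 9 + 9 + 8 + 5 + 5 + 5 + 4 = 107 GB.
Lower bound: ⌈107/12⌉ = 9 hosts.
A packing using 11 hosts:
  host 1: 11 = 11
  host 2: 11 = 11
  host 3: 10 = 10
  host 4: 10 = 10
  host 5: 10 = 10
  host 6: 10 = 10
  host 7: 9 = 9
  host 8: 9 = 9
  host 9: 8 + 4 = 12
  host 10: 5 + 5 = 10
  host 11: 5 = 5
No arrangement into 10 hosts stays within capacity, so 11 is optimal.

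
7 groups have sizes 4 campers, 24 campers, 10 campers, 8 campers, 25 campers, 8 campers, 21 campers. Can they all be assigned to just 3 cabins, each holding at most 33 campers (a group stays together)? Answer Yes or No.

Total = 100 campers; ⌈100/33⌉ = 4.
At least 4 cabins are required, but only 3 are allowed.

No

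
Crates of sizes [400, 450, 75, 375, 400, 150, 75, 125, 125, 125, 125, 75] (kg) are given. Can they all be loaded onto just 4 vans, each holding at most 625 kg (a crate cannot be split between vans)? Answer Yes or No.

Total = 2500 kg; ⌈2500/625⌉ = 4.
The bound of 4 does not rule out 4, but exhaustive search shows no assignment into 4 vans of capacity 625 kg exists — the minimum is 5.

No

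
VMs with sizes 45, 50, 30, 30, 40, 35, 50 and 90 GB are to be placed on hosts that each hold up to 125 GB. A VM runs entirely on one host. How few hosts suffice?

3

Total = 90 + 50 + 50 + 45 + 40 + 35 + 30 + 30 = 370 GB.
Lower bound: ⌈370/125⌉ = 3 hosts.
A packing using 3 hosts:
  host 1: 90 + 35 = 125
  host 2: 50 + 45 + 30 = 125
  host 3: 50 + 40 + 30 = 120
This matches the lower bound, so 3 is optimal.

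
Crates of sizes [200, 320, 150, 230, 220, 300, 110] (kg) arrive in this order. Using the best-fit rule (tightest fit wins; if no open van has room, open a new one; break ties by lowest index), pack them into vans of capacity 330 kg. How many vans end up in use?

  200 → van 1 (new)  [load 200/330]
  320 → van 2 (new)  [load 320/330]
  150 → van 3 (new)  [load 150/330]
  230 → van 4 (new)  [load 230/330]
  220 → van 5 (new)  [load 220/330]
  300 → van 6 (new)  [load 300/330]
  110 → van 5  [load 330/330]
6 vans opened.

6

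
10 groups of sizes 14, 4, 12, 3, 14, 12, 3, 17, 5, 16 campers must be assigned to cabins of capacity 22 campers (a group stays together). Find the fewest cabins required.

6

Total = 17 + 16 + 14 + 14 + 12 + 12 + 5 + 4 + 3 + 3 = 100 campers.
Lower bound: ⌈100/22⌉ = 5 cabins.
Also, 6 groups each exceed 11 campers, and no two of those can share a cabin, so at least 6 cabins are needed.
A packing using 6 cabins:
  cabin 1: 17 + 5 = 22
  cabin 2: 16 + 4 = 20
  cabin 3: 14 + 3 + 3 = 20
  cabin 4: 14 = 14
  cabin 5: 12 = 12
  cabin 6: 12 = 12
This matches the lower bound, so 6 is optimal.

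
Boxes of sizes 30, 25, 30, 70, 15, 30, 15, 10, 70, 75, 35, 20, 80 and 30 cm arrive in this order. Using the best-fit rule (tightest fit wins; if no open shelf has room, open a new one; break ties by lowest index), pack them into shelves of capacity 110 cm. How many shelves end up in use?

  30 → shelf 1 (new)  [load 30/110]
  25 → shelf 1  [load 55/110]
  30 → shelf 1  [load 85/110]
  70 → shelf 2 (new)  [load 70/110]
  15 → shelf 1  [load 100/110]
  30 → shelf 2  [load 100/110]
  15 → shelf 3 (new)  [load 15/110]
  10 → shelf 1  [load 110/110]
  70 → shelf 3  [load 85/110]
  75 → shelf 4 (new)  [load 75/110]
  35 → shelf 4  [load 110/110]
  20 → shelf 3  [load 105/110]
  80 → shelf 5 (new)  [load 80/110]
  30 → shelf 5  [load 110/110]
5 shelves opened.

5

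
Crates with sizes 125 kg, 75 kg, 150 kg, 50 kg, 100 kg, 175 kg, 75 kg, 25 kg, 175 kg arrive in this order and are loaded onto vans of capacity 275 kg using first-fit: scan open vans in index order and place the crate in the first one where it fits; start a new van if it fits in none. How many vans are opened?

4

  125 → van 1 (new)  [load 125/275]
  75 → van 1  [load 200/275]
  150 → van 2 (new)  [load 150/275]
  50 → van 1  [load 250/275]
  100 → van 2  [load 250/275]
  175 → van 3 (new)  [load 175/275]
  75 → van 3  [load 250/275]
  25 → van 1  [load 275/275]
  175 → van 4 (new)  [load 175/275]
4 vans opened.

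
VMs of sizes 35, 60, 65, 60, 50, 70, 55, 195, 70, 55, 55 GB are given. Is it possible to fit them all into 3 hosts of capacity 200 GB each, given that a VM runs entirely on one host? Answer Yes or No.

Total = 770 GB; ⌈770/200⌉ = 4.
At least 4 hosts are required, but only 3 are allowed.

No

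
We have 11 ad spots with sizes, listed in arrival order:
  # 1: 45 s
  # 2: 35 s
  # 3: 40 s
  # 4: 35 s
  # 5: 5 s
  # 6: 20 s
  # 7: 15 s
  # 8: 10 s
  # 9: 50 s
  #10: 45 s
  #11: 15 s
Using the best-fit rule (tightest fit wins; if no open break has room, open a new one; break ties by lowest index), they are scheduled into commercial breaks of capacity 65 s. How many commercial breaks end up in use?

6

  45 → break 1 (new)  [load 45/65]
  35 → break 2 (new)  [load 35/65]
  40 → break 3 (new)  [load 40/65]
  35 → break 4 (new)  [load 35/65]
  5 → break 1  [load 50/65]
  20 → break 3  [load 60/65]
  15 → break 1  [load 65/65]
  10 → break 2  [load 45/65]
  50 → break 5 (new)  [load 50/65]
  45 → break 6 (new)  [load 45/65]
  15 → break 5  [load 65/65]
6 commercial breaks opened.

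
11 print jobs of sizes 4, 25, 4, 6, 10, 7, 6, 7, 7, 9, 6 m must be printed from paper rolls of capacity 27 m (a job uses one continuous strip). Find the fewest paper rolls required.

4

Total = 25 + 10 + 9 + 7 + 7 + 7 + 6 + 6 + 6 + 4 + 4 = 91 m.
Lower bound: ⌈91/27⌉ = 4 paper rolls.
A packing using 4 paper rolls:
  roll 1: 25 = 25
  roll 2: 10 + 9 + 7 = 26
  roll 3: 7 + 7 + 6 + 6 = 26
  roll 4: 6 + 4 + 4 = 14
This matches the lower bound, so 4 is optimal.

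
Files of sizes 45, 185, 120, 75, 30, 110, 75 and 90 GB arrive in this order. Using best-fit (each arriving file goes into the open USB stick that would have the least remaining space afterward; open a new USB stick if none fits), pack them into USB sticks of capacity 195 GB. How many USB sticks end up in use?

4

  45 → USB stick 1 (new)  [load 45/195]
  185 → USB stick 2 (new)  [load 185/195]
  120 → USB stick 1  [load 165/195]
  75 → USB stick 3 (new)  [load 75/195]
  30 → USB stick 1  [load 195/195]
  110 → USB stick 3  [load 185/195]
  75 → USB stick 4 (new)  [load 75/195]
  90 → USB stick 4  [load 165/195]
4 USB sticks opened.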